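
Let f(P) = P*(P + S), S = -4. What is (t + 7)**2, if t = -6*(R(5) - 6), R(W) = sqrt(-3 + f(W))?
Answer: 1921 - 516*sqrt(2) ≈ 1191.3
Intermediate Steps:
f(P) = P*(-4 + P) (f(P) = P*(P - 4) = P*(-4 + P))
R(W) = sqrt(-3 + W*(-4 + W))
t = 36 - 6*sqrt(2) (t = -6*(sqrt(-3 + 5*(-4 + 5)) - 6) = -6*(sqrt(-3 + 5*1) - 6) = -6*(sqrt(-3 + 5) - 6) = -6*(sqrt(2) - 6) = -6*(-6 + sqrt(2)) = 36 - 6*sqrt(2) ≈ 27.515)
(t + 7)**2 = ((36 - 6*sqrt(2)) + 7)**2 = (43 - 6*sqrt(2))**2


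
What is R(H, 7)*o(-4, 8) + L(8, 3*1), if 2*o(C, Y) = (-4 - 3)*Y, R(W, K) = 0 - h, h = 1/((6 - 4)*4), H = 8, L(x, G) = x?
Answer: 23/2 ≈ 11.500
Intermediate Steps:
h = ⅛ (h = 1/(2*4) = 1/8 = ⅛ ≈ 0.12500)
R(W, K) = -⅛ (R(W, K) = 0 - 1*⅛ = 0 - ⅛ = -⅛)
o(C, Y) = -7*Y/2 (o(C, Y) = ((-4 - 3)*Y)/2 = (-7*Y)/2 = -7*Y/2)
R(H, 7)*o(-4, 8) + L(8, 3*1) = -(-7)*8/16 + 8 = -⅛*(-28) + 8 = 7/2 + 8 = 23/2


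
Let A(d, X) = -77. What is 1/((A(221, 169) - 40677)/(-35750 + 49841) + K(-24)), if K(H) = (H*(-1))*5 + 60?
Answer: 2013/356518 ≈ 0.0056463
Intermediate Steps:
K(H) = 60 - 5*H (K(H) = -H*5 + 60 = -5*H + 60 = 60 - 5*H)
1/((A(221, 169) - 40677)/(-35750 + 49841) + K(-24)) = 1/((-77 - 40677)/(-35750 + 49841) + (60 - 5*(-24))) = 1/(-40754/14091 + (60 + 120)) = 1/(-40754*1/14091 + 180) = 1/(-5822/2013 + 180) = 1/(356518/2013) = 2013/356518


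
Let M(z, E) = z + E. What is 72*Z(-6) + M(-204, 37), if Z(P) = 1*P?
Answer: -599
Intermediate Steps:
Z(P) = P
M(z, E) = E + z
72*Z(-6) + M(-204, 37) = 72*(-6) + (37 - 204) = -432 - 167 = -599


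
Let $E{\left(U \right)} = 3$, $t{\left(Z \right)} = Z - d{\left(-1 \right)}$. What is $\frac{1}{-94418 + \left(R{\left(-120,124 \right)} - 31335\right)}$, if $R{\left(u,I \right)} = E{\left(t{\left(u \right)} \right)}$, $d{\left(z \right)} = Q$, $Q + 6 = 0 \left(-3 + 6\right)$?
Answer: $- \frac{1}{125750} \approx -7.9523 \cdot 10^{-6}$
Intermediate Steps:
$Q = -6$ ($Q = -6 + 0 \left(-3 + 6\right) = -6 + 0 \cdot 3 = -6 + 0 = -6$)
$d{\left(z \right)} = -6$
$t{\left(Z \right)} = 6 + Z$ ($t{\left(Z \right)} = Z - -6 = Z + 6 = 6 + Z$)
$R{\left(u,I \right)} = 3$
$\frac{1}{-94418 + \left(R{\left(-120,124 \right)} - 31335\right)} = \frac{1}{-94418 + \left(3 - 31335\right)} = \frac{1}{-94418 - 31332} = \frac{1}{-125750} = - \frac{1}{125750}$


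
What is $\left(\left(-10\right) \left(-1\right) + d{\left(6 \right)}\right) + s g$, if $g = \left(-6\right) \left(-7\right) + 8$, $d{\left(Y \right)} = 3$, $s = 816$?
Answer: $40813$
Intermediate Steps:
$g = 50$ ($g = 42 + 8 = 50$)
$\left(\left(-10\right) \left(-1\right) + d{\left(6 \right)}\right) + s g = \left(\left(-10\right) \left(-1\right) + 3\right) + 816 \cdot 50 = \left(10 + 3\right) + 40800 = 13 + 40800 = 40813$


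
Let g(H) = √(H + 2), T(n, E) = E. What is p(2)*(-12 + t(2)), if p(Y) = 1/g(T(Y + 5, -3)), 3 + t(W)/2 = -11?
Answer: 40*I ≈ 40.0*I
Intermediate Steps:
t(W) = -28 (t(W) = -6 + 2*(-11) = -6 - 22 = -28)
g(H) = √(2 + H)
p(Y) = -I (p(Y) = 1/(√(2 - 3)) = 1/(√(-1)) = 1/I = -I)
p(2)*(-12 + t(2)) = (-I)*(-12 - 28) = -I*(-40) = 40*I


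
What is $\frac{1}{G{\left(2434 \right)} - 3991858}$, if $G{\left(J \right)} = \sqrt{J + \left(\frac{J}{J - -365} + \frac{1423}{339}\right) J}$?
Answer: $- \frac{631286395623}{2520005646323429138} - \frac{3 \sqrt{41036628630314}}{2520005646323429138} \approx -2.5052 \cdot 10^{-7}$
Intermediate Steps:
$G{\left(J \right)} = \sqrt{J + J \left(\frac{1423}{339} + \frac{J}{365 + J}\right)}$ ($G{\left(J \right)} = \sqrt{J + \left(\frac{J}{J + 365} + 1423 \cdot \frac{1}{339}\right) J} = \sqrt{J + \left(\frac{J}{365 + J} + \frac{1423}{339}\right) J} = \sqrt{J + \left(\frac{1423}{339} + \frac{J}{365 + J}\right) J} = \sqrt{J + J \left(\frac{1423}{339} + \frac{J}{365 + J}\right)}$)
$\frac{1}{G{\left(2434 \right)} - 3991858} = \frac{1}{\frac{\sqrt{339} \sqrt{\frac{2434 \left(643130 + 2101 \cdot 2434\right)}{365 + 2434}}}{339} - 3991858} = \frac{1}{\frac{\sqrt{339} \sqrt{\frac{2434 \left(643130 + 5113834\right)}{2799}}}{339} - 3991858} = \frac{1}{\frac{\sqrt{339} \sqrt{2434 \cdot \frac{1}{2799} \cdot 5756964}}{339} - 3991858} = \frac{1}{\frac{\sqrt{339} \sqrt{\frac{4670816792}{933}}}{339} - 3991858} = \frac{1}{\frac{\sqrt{339} \frac{2 \sqrt{1089468016734}}{933}}{339} - 3991858} = \frac{1}{\frac{2 \sqrt{41036628630314}}{105429} - 3991858} = \frac{1}{-3991858 + \frac{2 \sqrt{41036628630314}}{105429}}$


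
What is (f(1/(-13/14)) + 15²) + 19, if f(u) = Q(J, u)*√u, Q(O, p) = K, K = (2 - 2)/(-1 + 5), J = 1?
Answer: 244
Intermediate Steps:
K = 0 (K = 0/4 = 0*(¼) = 0)
Q(O, p) = 0
f(u) = 0 (f(u) = 0*√u = 0)
(f(1/(-13/14)) + 15²) + 19 = (0 + 15²) + 19 = (0 + 225) + 19 = 225 + 19 = 244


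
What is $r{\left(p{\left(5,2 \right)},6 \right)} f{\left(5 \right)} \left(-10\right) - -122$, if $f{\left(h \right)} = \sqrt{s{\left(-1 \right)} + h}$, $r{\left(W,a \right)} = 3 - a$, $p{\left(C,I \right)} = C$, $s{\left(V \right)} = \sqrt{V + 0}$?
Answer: $122 + 30 \sqrt{5 + i} \approx 189.41 + 6.6752 i$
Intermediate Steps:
$s{\left(V \right)} = \sqrt{V}$
$f{\left(h \right)} = \sqrt{i + h}$ ($f{\left(h \right)} = \sqrt{\sqrt{-1} + h} = \sqrt{i + h}$)
$r{\left(p{\left(5,2 \right)},6 \right)} f{\left(5 \right)} \left(-10\right) - -122 = \left(3 - 6\right) \sqrt{i + 5} \left(-10\right) - -122 = \left(3 - 6\right) \sqrt{5 + i} \left(-10\right) + 122 = - 3 \sqrt{5 + i} \left(-10\right) + 122 = 30 \sqrt{5 + i} + 122 = 122 + 30 \sqrt{5 + i}$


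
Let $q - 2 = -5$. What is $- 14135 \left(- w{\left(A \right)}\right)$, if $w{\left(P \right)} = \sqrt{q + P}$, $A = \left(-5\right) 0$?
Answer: $14135 i \sqrt{3} \approx 24483.0 i$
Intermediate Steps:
$A = 0$
$q = -3$ ($q = 2 - 5 = -3$)
$w{\left(P \right)} = \sqrt{-3 + P}$
$- 14135 \left(- w{\left(A \right)}\right) = - 14135 \left(- \sqrt{-3 + 0}\right) = - 14135 \left(- \sqrt{-3}\right) = - 14135 \left(- i \sqrt{3}\right) = 14135 i \sqrt{3}$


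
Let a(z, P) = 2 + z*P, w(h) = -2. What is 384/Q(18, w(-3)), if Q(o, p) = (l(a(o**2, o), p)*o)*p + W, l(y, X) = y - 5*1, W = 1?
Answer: -384/209843 ≈ -0.0018299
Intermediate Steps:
a(z, P) = 2 + P*z
l(y, X) = -5 + y (l(y, X) = y - 5 = -5 + y)
Q(o, p) = 1 + o*p*(-3 + o**3) (Q(o, p) = ((-5 + (2 + o*o**2))*o)*p + 1 = ((-5 + (2 + o**3))*o)*p + 1 = ((-3 + o**3)*o)*p + 1 = (o*(-3 + o**3))*p + 1 = o*p*(-3 + o**3) + 1 = 1 + o*p*(-3 + o**3))
384/Q(18, w(-3)) = 384/(1 + 18*(-2)*(-3 + 18**3)) = 384/(1 + 18*(-2)*(-3 + 5832)) = 384/(1 + 18*(-2)*5829) = 384/(1 - 209844) = 384/(-209843) = 384*(-1/209843) = -384/209843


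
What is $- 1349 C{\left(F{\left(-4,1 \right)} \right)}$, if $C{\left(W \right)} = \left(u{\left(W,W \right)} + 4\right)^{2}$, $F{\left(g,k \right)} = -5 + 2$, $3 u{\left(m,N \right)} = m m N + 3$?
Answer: $-21584$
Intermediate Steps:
$u{\left(m,N \right)} = 1 + \frac{N m^{2}}{3}$ ($u{\left(m,N \right)} = \frac{m m N + 3}{3} = \frac{m^{2} N + 3}{3} = \frac{N m^{2} + 3}{3} = \frac{3 + N m^{2}}{3} = 1 + \frac{N m^{2}}{3}$)
$F{\left(g,k \right)} = -3$
$C{\left(W \right)} = \left(5 + \frac{W^{3}}{3}\right)^{2}$ ($C{\left(W \right)} = \left(\left(1 + \frac{W W^{2}}{3}\right) + 4\right)^{2} = \left(\left(1 + \frac{W^{3}}{3}\right) + 4\right)^{2} = \left(5 + \frac{W^{3}}{3}\right)^{2}$)
$- 1349 C{\left(F{\left(-4,1 \right)} \right)} = - 1349 \frac{\left(15 + \left(-3\right)^{3}\right)^{2}}{9} = - 1349 \frac{\left(15 - 27\right)^{2}}{9} = - 1349 \frac{\left(-12\right)^{2}}{9} = - 1349 \cdot \frac{1}{9} \cdot 144 = \left(-1349\right) 16 = -21584$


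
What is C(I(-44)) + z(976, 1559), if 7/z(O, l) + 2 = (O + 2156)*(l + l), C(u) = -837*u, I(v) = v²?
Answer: -2260635515423/1395082 ≈ -1.6204e+6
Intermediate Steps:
z(O, l) = 7/(-2 + 2*l*(2156 + O)) (z(O, l) = 7/(-2 + (O + 2156)*(l + l)) = 7/(-2 + (2156 + O)*(2*l)) = 7/(-2 + 2*l*(2156 + O)))
C(I(-44)) + z(976, 1559) = -837*(-44)² + 7/(2*(-1 + 2156*1559 + 976*1559)) = -837*1936 + 7/(2*(-1 + 3361204 + 1521584)) = -1620432 + (7/2)/4882787 = -1620432 + (7/2)*(1/4882787) = -1620432 + 1/1395082 = -2260635515423/1395082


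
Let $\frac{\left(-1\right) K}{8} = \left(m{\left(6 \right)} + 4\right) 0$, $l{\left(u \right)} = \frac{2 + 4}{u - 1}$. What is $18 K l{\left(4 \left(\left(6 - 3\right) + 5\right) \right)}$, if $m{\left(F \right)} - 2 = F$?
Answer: $0$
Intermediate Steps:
$m{\left(F \right)} = 2 + F$
$l{\left(u \right)} = \frac{6}{-1 + u}$
$K = 0$ ($K = - 8 \left(\left(2 + 6\right) + 4\right) 0 = - 8 \left(8 + 4\right) 0 = - 8 \cdot 12 \cdot 0 = \left(-8\right) 0 = 0$)
$18 K l{\left(4 \left(\left(6 - 3\right) + 5\right) \right)} = 18 \cdot 0 \frac{6}{-1 + 4 \left(\left(6 - 3\right) + 5\right)} = 0 \frac{6}{-1 + 4 \left(\left(6 - 3\right) + 5\right)} = 0 \frac{6}{-1 + 4 \left(3 + 5\right)} = 0 \frac{6}{-1 + 4 \cdot 8} = 0 \frac{6}{-1 + 32} = 0 \cdot \frac{6}{31} = 0$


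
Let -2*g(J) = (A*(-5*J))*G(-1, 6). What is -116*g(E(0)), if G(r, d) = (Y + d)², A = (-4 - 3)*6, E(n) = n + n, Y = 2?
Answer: 0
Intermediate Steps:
E(n) = 2*n
A = -42 (A = -7*6 = -42)
G(r, d) = (2 + d)²
g(J) = -6720*J (g(J) = -(-(-210)*J)*(2 + 6)²/2 = -210*J*8²/2 = -210*J*64/2 = -6720*J)
-116*g(E(0)) = -(-779520)*2*0 = -(-779520)*0 = -116*0 = 0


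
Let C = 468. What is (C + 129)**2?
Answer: 356409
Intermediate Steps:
(C + 129)**2 = (468 + 129)**2 = 597**2 = 356409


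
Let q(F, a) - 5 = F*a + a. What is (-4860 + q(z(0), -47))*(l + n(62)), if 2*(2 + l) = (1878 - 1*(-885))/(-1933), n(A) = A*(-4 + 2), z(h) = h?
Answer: 1200693429/1933 ≈ 6.2116e+5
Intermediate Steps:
n(A) = -2*A (n(A) = A*(-2) = -2*A)
q(F, a) = 5 + a + F*a (q(F, a) = 5 + (F*a + a) = 5 + (a + F*a) = 5 + a + F*a)
l = -10495/3866 (l = -2 + ((1878 - 1*(-885))/(-1933))/2 = -2 + ((1878 + 885)*(-1/1933))/2 = -2 + (2763*(-1/1933))/2 = -2 + (1/2)*(-2763/1933) = -2 - 2763/3866 = -10495/3866 ≈ -2.7147)
(-4860 + q(z(0), -47))*(l + n(62)) = (-4860 + (5 - 47 + 0*(-47)))*(-10495/3866 - 2*62) = (-4860 + (5 - 47 + 0))*(-10495/3866 - 124) = (-4860 - 42)*(-489879/3866) = -4902*(-489879/3866) = 1200693429/1933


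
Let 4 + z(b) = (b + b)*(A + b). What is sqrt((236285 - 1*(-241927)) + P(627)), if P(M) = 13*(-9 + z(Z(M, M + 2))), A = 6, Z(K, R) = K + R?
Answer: sqrt(41689915) ≈ 6456.8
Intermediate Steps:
z(b) = -4 + 2*b*(6 + b) (z(b) = -4 + (b + b)*(6 + b) = -4 + (2*b)*(6 + b) = -4 + 2*b*(6 + b))
P(M) = 143 + 26*(2 + 2*M)**2 + 312*M (P(M) = 13*(-9 + (-4 + 2*(M + (M + 2))**2 + 12*(M + (M + 2)))) = 13*(-9 + (-4 + 2*(M + (2 + M))**2 + 12*(M + (2 + M)))) = 13*(-9 + (-4 + 2*(2 + 2*M)**2 + 12*(2 + 2*M))) = 13*(-9 + (-4 + 2*(2 + 2*M)**2 + (24 + 24*M))) = 13*(-9 + (20 + 2*(2 + 2*M)**2 + 24*M)) = 13*(11 + 2*(2 + 2*M)**2 + 24*M) = 143 + 26*(2 + 2*M)**2 + 312*M)
sqrt((236285 - 1*(-241927)) + P(627)) = sqrt((236285 - 1*(-241927)) + (247 + 104*627**2 + 520*627)) = sqrt((236285 + 241927) + (247 + 104*393129 + 326040)) = sqrt(478212 + (247 + 40885416 + 326040)) = sqrt(478212 + 41211703) = sqrt(41689915)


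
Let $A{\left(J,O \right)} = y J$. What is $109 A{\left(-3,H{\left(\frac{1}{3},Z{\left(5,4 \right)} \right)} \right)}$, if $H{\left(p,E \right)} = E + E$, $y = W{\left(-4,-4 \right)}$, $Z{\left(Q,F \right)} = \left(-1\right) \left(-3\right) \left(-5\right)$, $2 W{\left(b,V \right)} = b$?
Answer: $654$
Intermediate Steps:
$W{\left(b,V \right)} = \frac{b}{2}$
$Z{\left(Q,F \right)} = -15$ ($Z{\left(Q,F \right)} = 3 \left(-5\right) = -15$)
$y = -2$ ($y = \frac{1}{2} \left(-4\right) = -2$)
$H{\left(p,E \right)} = 2 E$
$A{\left(J,O \right)} = - 2 J$
$109 A{\left(-3,H{\left(\frac{1}{3},Z{\left(5,4 \right)} \right)} \right)} = 109 \left(\left(-2\right) \left(-3\right)\right) = 109 \cdot 6 = 654$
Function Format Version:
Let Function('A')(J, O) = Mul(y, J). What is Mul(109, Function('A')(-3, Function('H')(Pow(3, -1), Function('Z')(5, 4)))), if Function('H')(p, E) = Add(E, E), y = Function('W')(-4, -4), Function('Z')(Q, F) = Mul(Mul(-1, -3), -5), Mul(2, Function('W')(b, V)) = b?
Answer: 654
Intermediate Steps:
Function('W')(b, V) = Mul(Rational(1, 2), b)
Function('Z')(Q, F) = -15 (Function('Z')(Q, F) = Mul(3, -5) = -15)
y = -2 (y = Mul(Rational(1, 2), -4) = -2)
Function('H')(p, E) = Mul(2, E)
Function('A')(J, O) = Mul(-2, J)
Mul(109, Function('A')(-3, Function('H')(Pow(3, -1), Function('Z')(5, 4)))) = Mul(109, Mul(-2, -3)) = Mul(109, 6) = 654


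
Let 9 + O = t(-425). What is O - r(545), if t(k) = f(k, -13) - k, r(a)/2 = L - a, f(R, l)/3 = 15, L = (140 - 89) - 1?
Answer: 1451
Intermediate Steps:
L = 50 (L = 51 - 1 = 50)
f(R, l) = 45 (f(R, l) = 3*15 = 45)
r(a) = 100 - 2*a (r(a) = 2*(50 - a) = 100 - 2*a)
t(k) = 45 - k
O = 461 (O = -9 + (45 - 1*(-425)) = -9 + (45 + 425) = -9 + 470 = 461)
O - r(545) = 461 - (100 - 2*545) = 461 - (100 - 1090) = 461 - 1*(-990) = 461 + 990 = 1451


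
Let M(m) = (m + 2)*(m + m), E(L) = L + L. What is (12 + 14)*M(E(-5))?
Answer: 4160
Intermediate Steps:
E(L) = 2*L
M(m) = 2*m*(2 + m) (M(m) = (2 + m)*(2*m) = 2*m*(2 + m))
(12 + 14)*M(E(-5)) = (12 + 14)*(2*(2*(-5))*(2 + 2*(-5))) = 26*(2*(-10)*(2 - 10)) = 26*(2*(-10)*(-8)) = 26*160 = 4160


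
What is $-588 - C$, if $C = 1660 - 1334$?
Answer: $-914$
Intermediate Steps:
$C = 326$
$-588 - C = -588 - 326 = -914$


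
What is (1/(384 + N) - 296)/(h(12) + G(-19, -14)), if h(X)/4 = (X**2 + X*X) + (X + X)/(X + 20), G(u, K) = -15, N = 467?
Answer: -16793/64676 ≈ -0.25965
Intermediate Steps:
h(X) = 8*X**2 + 8*X/(20 + X) (h(X) = 4*((X**2 + X*X) + (X + X)/(X + 20)) = 4*((X**2 + X**2) + (2*X)/(20 + X)) = 4*(2*X**2 + 2*X/(20 + X)) = 8*X**2 + 8*X/(20 + X))
(1/(384 + N) - 296)/(h(12) + G(-19, -14)) = (1/(384 + 467) - 296)/(8*12*(1 + 12**2 + 20*12)/(20 + 12) - 15) = (1/851 - 296)/(8*12*(1 + 144 + 240)/32 - 15) = (1/851 - 296)/(8*12*(1/32)*385 - 15) = -251895/(851*(1155 - 15)) = -251895/851/1140 = -251895/851*1/1140 = -16793/64676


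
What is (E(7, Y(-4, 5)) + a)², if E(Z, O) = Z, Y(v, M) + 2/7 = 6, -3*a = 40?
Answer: 361/9 ≈ 40.111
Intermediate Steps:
a = -40/3 (a = -⅓*40 = -40/3 ≈ -13.333)
Y(v, M) = 40/7 (Y(v, M) = -2/7 + 6 = 40/7)
(E(7, Y(-4, 5)) + a)² = (7 - 40/3)² = (-19/3)² = 361/9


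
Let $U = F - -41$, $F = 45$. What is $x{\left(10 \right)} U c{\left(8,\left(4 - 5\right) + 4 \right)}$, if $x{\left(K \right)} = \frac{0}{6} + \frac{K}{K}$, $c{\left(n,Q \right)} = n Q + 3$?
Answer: $2322$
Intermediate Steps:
$c{\left(n,Q \right)} = 3 + Q n$ ($c{\left(n,Q \right)} = Q n + 3 = 3 + Q n$)
$x{\left(K \right)} = 1$ ($x{\left(K \right)} = 0 \cdot \frac{1}{6} + 1 = 0 + 1 = 1$)
$U = 86$ ($U = 45 - -41 = 45 + 41 = 86$)
$x{\left(10 \right)} U c{\left(8,\left(4 - 5\right) + 4 \right)} = 1 \cdot 86 \left(3 + \left(\left(4 - 5\right) + 4\right) 8\right) = 86 \left(3 + \left(-1 + 4\right) 8\right) = 86 \left(3 + 3 \cdot 8\right) = 86 \left(3 + 24\right) = 86 \cdot 27 = 2322$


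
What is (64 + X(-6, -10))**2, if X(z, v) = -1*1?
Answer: 3969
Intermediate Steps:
X(z, v) = -1
(64 + X(-6, -10))**2 = (64 - 1)**2 = 63**2 = 3969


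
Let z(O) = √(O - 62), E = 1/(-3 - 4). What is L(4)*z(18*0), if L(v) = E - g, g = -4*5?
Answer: 139*I*√62/7 ≈ 156.36*I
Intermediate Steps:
E = -⅐ (E = 1/(-7) = -⅐ ≈ -0.14286)
g = -20
z(O) = √(-62 + O)
L(v) = 139/7 (L(v) = -⅐ - 1*(-20) = -⅐ + 20 = 139/7)
L(4)*z(18*0) = 139*√(-62 + 18*0)/7 = 139*√(-62 + 0)/7 = 139*√(-62)/7 = 139*(I*√62)/7 = 139*I*√62/7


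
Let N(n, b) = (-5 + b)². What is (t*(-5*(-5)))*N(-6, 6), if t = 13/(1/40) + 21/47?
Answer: 611525/47 ≈ 13011.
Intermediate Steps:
t = 24461/47 (t = 13/(1/40) + 21*(1/47) = 13*40 + 21/47 = 520 + 21/47 = 24461/47 ≈ 520.45)
(t*(-5*(-5)))*N(-6, 6) = (24461*(-5*(-5))/47)*(-5 + 6)² = ((24461/47)*25)*1² = (611525/47)*1 = 611525/47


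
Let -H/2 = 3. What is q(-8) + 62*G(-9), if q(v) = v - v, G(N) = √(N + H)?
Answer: 62*I*√15 ≈ 240.13*I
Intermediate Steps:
H = -6 (H = -2*3 = -6)
G(N) = √(-6 + N) (G(N) = √(N - 6) = √(-6 + N))
q(v) = 0
q(-8) + 62*G(-9) = 0 + 62*√(-6 - 9) = 0 + 62*√(-15) = 0 + 62*(I*√15) = 0 + 62*I*√15 = 62*I*√15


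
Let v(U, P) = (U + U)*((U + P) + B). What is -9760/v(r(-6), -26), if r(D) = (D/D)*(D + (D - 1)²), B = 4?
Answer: -4880/903 ≈ -5.4042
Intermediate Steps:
r(D) = D + (-1 + D)² (r(D) = 1*(D + (-1 + D)²) = D + (-1 + D)²)
v(U, P) = 2*U*(4 + P + U) (v(U, P) = (U + U)*((U + P) + 4) = (2*U)*((P + U) + 4) = (2*U)*(4 + P + U) = 2*U*(4 + P + U))
-9760/v(r(-6), -26) = -9760*1/(2*(-6 + (-1 - 6)²)*(4 - 26 + (-6 + (-1 - 6)²))) = -9760*1/(2*(-6 + (-7)²)*(4 - 26 + (-6 + (-7)²))) = -9760*1/(2*(-6 + 49)*(4 - 26 + (-6 + 49))) = -9760*1/(86*(4 - 26 + 43)) = -9760/(2*43*21) = -9760/1806 = -9760*1/1806 = -4880/903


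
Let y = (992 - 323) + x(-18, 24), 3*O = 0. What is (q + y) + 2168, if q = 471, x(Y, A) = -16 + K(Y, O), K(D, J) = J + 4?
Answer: 3296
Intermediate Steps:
O = 0 (O = (1/3)*0 = 0)
K(D, J) = 4 + J
x(Y, A) = -12 (x(Y, A) = -16 + (4 + 0) = -16 + 4 = -12)
y = 657 (y = (992 - 323) - 12 = 669 - 12 = 657)
(q + y) + 2168 = (471 + 657) + 2168 = 1128 + 2168 = 3296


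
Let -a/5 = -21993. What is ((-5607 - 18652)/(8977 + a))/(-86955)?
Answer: 1427/608388330 ≈ 2.3455e-6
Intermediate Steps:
a = 109965 (a = -5*(-21993) = 109965)
((-5607 - 18652)/(8977 + a))/(-86955) = ((-5607 - 18652)/(8977 + 109965))/(-86955) = -24259/118942*(-1/86955) = 1427/608388330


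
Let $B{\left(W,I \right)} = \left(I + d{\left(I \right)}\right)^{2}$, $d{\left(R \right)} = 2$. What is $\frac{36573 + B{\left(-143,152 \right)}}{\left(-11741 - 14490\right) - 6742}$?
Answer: $- \frac{60289}{32973} \approx -1.8284$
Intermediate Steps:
$B{\left(W,I \right)} = \left(2 + I\right)^{2}$ ($B{\left(W,I \right)} = \left(I + 2\right)^{2} = \left(2 + I\right)^{2}$)
$\frac{36573 + B{\left(-143,152 \right)}}{\left(-11741 - 14490\right) - 6742} = \frac{36573 + \left(2 + 152\right)^{2}}{\left(-11741 - 14490\right) - 6742} = \frac{36573 + 154^{2}}{-26231 - 6742} = \frac{36573 + 23716}{-32973} = 60289 \left(- \frac{1}{32973}\right) = - \frac{60289}{32973}$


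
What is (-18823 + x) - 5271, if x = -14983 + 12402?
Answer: -26675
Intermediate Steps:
x = -2581
(-18823 + x) - 5271 = (-18823 - 2581) - 5271 = -21404 - 5271 = -26675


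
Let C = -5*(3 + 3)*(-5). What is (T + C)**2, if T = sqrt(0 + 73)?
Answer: (150 + sqrt(73))**2 ≈ 25136.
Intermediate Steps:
C = 150 (C = -5*6*(-5) = -30*(-5) = 150)
T = sqrt(73) ≈ 8.5440
(T + C)**2 = (sqrt(73) + 150)**2 = (150 + sqrt(73))**2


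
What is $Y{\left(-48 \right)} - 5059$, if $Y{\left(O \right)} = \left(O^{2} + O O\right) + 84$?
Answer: $-367$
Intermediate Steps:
$Y{\left(O \right)} = 84 + 2 O^{2}$ ($Y{\left(O \right)} = \left(O^{2} + O^{2}\right) + 84 = 2 O^{2} + 84 = 84 + 2 O^{2}$)
$Y{\left(-48 \right)} - 5059 = \left(84 + 2 \left(-48\right)^{2}\right) - 5059 = \left(84 + 2 \cdot 2304\right) - 5059 = \left(84 + 4608\right) - 5059 = 4692 - 5059 = -367$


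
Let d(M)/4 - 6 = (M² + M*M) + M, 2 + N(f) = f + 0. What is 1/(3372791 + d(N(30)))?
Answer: 1/3379199 ≈ 2.9593e-7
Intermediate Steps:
N(f) = -2 + f (N(f) = -2 + (f + 0) = -2 + f)
d(M) = 24 + 4*M + 8*M² (d(M) = 24 + 4*((M² + M*M) + M) = 24 + 4*((M² + M²) + M) = 24 + 4*(2*M² + M) = 24 + 4*(M + 2*M²) = 24 + (4*M + 8*M²) = 24 + 4*M + 8*M²)
1/(3372791 + d(N(30))) = 1/(3372791 + (24 + 4*(-2 + 30) + 8*(-2 + 30)²)) = 1/(3372791 + (24 + 4*28 + 8*28²)) = 1/(3372791 + (24 + 112 + 8*784)) = 1/(3372791 + (24 + 112 + 6272)) = 1/(3372791 + 6408) = 1/3379199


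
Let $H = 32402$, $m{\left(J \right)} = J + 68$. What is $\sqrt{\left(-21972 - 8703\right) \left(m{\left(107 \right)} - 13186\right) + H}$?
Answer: $\sqrt{399144827} \approx 19979.0$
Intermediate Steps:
$m{\left(J \right)} = 68 + J$
$\sqrt{\left(-21972 - 8703\right) \left(m{\left(107 \right)} - 13186\right) + H} = \sqrt{\left(-21972 - 8703\right) \left(\left(68 + 107\right) - 13186\right) + 32402} = \sqrt{- 30675 \left(175 - 13186\right) + 32402} = \sqrt{\left(-30675\right) \left(-13011\right) + 32402} = \sqrt{399112425 + 32402} = \sqrt{399144827}$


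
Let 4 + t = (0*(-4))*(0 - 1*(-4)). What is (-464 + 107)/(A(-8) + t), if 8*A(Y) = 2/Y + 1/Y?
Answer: 3264/37 ≈ 88.216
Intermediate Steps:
A(Y) = 3/(8*Y) (A(Y) = (2/Y + 1/Y)/8 = (3/Y)/8 = 3/(8*Y))
t = -4 (t = -4 + (0*(-4))*(0 - 1*(-4)) = -4 + 0*(0 + 4) = -4 + 0*4 = -4 + 0 = -4)
(-464 + 107)/(A(-8) + t) = (-464 + 107)/((3/8)/(-8) - 4) = -357/((3/8)*(-⅛) - 4) = -357/(-3/64 - 4) = -357/(-259/64) = -357*(-64/259) = 3264/37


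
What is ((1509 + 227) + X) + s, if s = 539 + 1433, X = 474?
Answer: 4182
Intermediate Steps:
s = 1972
((1509 + 227) + X) + s = ((1509 + 227) + 474) + 1972 = (1736 + 474) + 1972 = 2210 + 1972 = 4182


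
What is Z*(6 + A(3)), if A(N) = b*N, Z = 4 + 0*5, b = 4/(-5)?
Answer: 72/5 ≈ 14.400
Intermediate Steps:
b = -⅘ (b = 4*(-⅕) = -⅘ ≈ -0.80000)
Z = 4 (Z = 4 + 0 = 4)
A(N) = -4*N/5
Z*(6 + A(3)) = 4*(6 - ⅘*3) = 4*(6 - 12/5) = 4*(18/5) = 72/5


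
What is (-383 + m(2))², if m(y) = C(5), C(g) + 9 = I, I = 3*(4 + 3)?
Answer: 137641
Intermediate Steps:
I = 21 (I = 3*7 = 21)
C(g) = 12 (C(g) = -9 + 21 = 12)
m(y) = 12
(-383 + m(2))² = (-383 + 12)² = (-371)² = 137641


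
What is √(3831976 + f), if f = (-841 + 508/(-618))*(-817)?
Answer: 5*√17261989287/309 ≈ 2126.0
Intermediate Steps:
f = 212520491/309 (f = (-841 + 508*(-1/618))*(-817) = (-841 - 254/309)*(-817) = -260123/309*(-817) = 212520491/309 ≈ 6.8777e+5)
√(3831976 + f) = √(3831976 + 212520491/309) = √(1396601075/309) = 5*√17261989287/309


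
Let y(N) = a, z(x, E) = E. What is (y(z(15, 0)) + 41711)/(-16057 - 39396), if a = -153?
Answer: -41558/55453 ≈ -0.74943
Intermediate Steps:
y(N) = -153
(y(z(15, 0)) + 41711)/(-16057 - 39396) = (-153 + 41711)/(-16057 - 39396) = 41558/(-55453) = 41558*(-1/55453) = -41558/55453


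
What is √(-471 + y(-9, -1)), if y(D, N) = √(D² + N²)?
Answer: √(-471 + √82) ≈ 21.493*I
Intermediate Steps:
√(-471 + y(-9, -1)) = √(-471 + √((-9)² + (-1)²)) = √(-471 + √(81 + 1)) = √(-471 + √82)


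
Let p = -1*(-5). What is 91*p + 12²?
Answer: 599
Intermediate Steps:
p = 5
91*p + 12² = 91*5 + 12² = 455 + 144 = 599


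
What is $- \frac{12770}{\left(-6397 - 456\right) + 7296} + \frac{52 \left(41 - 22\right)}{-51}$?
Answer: $- \frac{1088954}{22593} \approx -48.199$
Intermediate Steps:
$- \frac{12770}{\left(-6397 - 456\right) + 7296} + \frac{52 \left(41 - 22\right)}{-51} = - \frac{12770}{-6853 + 7296} + 52 \cdot 19 \left(- \frac{1}{51}\right) = - \frac{12770}{443} + 988 \left(- \frac{1}{51}\right) = \left(-12770\right) \frac{1}{443} - \frac{988}{51} = - \frac{12770}{443} - \frac{988}{51} = - \frac{1088954}{22593}$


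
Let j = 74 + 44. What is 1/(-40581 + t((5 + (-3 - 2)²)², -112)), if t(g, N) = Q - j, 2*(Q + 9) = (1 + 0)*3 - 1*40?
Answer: -2/81453 ≈ -2.4554e-5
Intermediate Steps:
j = 118
Q = -55/2 (Q = -9 + ((1 + 0)*3 - 1*40)/2 = -9 + (1*3 - 40)/2 = -9 + (3 - 40)/2 = -9 + (½)*(-37) = -9 - 37/2 = -55/2 ≈ -27.500)
t(g, N) = -291/2 (t(g, N) = -55/2 - 1*118 = -55/2 - 118 = -291/2)
1/(-40581 + t((5 + (-3 - 2)²)², -112)) = 1/(-40581 - 291/2) = 1/(-81453/2) = -2/81453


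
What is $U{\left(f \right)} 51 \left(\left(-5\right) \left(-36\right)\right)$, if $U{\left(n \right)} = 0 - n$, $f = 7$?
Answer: $-64260$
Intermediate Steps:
$U{\left(n \right)} = - n$
$U{\left(f \right)} 51 \left(\left(-5\right) \left(-36\right)\right) = \left(-1\right) 7 \cdot 51 \left(\left(-5\right) \left(-36\right)\right) = \left(-7\right) 51 \cdot 180 = \left(-357\right) 180 = -64260$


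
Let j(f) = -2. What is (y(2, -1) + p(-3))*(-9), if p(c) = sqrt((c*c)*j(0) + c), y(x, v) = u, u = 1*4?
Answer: -36 - 9*I*sqrt(21) ≈ -36.0 - 41.243*I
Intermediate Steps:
u = 4
y(x, v) = 4
p(c) = sqrt(c - 2*c**2) (p(c) = sqrt((c*c)*(-2) + c) = sqrt(c**2*(-2) + c) = sqrt(-2*c**2 + c) = sqrt(c - 2*c**2))
(y(2, -1) + p(-3))*(-9) = (4 + sqrt(-3*(1 - 2*(-3))))*(-9) = (4 + sqrt(-3*(1 + 6)))*(-9) = (4 + sqrt(-3*7))*(-9) = (4 + sqrt(-21))*(-9) = (4 + I*sqrt(21))*(-9) = -36 - 9*I*sqrt(21)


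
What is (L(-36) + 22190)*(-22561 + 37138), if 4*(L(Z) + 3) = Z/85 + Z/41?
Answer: 1127101817697/3485 ≈ 3.2342e+8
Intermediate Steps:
L(Z) = -3 + 63*Z/6970 (L(Z) = -3 + (Z/85 + Z/41)/4 = -3 + (126*Z/3485)/4 = -3 + 63*Z/6970)
(L(-36) + 22190)*(-22561 + 37138) = ((-3 + (63/6970)*(-36)) + 22190)*(-22561 + 37138) = ((-3 - 1134/3485) + 22190)*14577 = (-11589/3485 + 22190)*14577 = (77320561/3485)*14577 = 1127101817697/3485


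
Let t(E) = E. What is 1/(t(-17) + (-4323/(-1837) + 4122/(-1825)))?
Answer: -304775/5152324 ≈ -0.059153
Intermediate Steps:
1/(t(-17) + (-4323/(-1837) + 4122/(-1825))) = 1/(-17 + (-4323/(-1837) + 4122/(-1825))) = 1/(-17 + (-4323*(-1/1837) + 4122*(-1/1825))) = 1/(-17 + (393/167 - 4122/1825)) = 1/(-17 + 28851/304775) = 1/(-5152324/304775) = -304775/5152324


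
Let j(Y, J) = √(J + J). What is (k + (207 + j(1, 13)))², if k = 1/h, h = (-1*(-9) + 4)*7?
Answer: 355085550/8281 + 37676*√26/91 ≈ 44991.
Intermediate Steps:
j(Y, J) = √2*√J (j(Y, J) = √(2*J) = √2*√J)
h = 91 (h = (9 + 4)*7 = 13*7 = 91)
k = 1/91 ≈ 0.010989
(k + (207 + j(1, 13)))² = (1/91 + (207 + √2*√13))² = (1/91 + (207 + √26))² = (18838/91 + √26)²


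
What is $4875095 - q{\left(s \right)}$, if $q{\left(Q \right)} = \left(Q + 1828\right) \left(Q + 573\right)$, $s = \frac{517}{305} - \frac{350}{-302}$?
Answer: $\frac{8104137130999601}{2121063025} \approx 3.8208 \cdot 10^{6}$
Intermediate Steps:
$s = \frac{131442}{46055}$ ($s = 517 \cdot \frac{1}{305} - - \frac{175}{151} = \frac{517}{305} + \frac{175}{151} = \frac{131442}{46055} \approx 2.854$)
$q{\left(Q \right)} = \left(573 + Q\right) \left(1828 + Q\right)$ ($q{\left(Q \right)} = \left(1828 + Q\right) \left(573 + Q\right) = \left(573 + Q\right) \left(1828 + Q\right)$)
$4875095 - q{\left(s \right)} = 4875095 - \left(1047444 + \left(\frac{131442}{46055}\right)^{2} + 2401 \cdot \frac{131442}{46055}\right) = 4875095 - \left(1047444 + \frac{17276999364}{2121063025} + \frac{315592242}{46055}\right) = 4875095 - \frac{2236246616862774}{2121063025} = \frac{8104137130999601}{2121063025}$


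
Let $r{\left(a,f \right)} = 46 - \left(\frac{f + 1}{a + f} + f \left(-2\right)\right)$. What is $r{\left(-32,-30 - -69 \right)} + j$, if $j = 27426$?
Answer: $\frac{192810}{7} \approx 27544.0$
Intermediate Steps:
$r{\left(a,f \right)} = 46 + 2 f - \frac{1 + f}{a + f}$ ($r{\left(a,f \right)} = 46 - \left(\frac{1 + f}{a + f} - 2 f\right) = 46 - \left(- 2 f + \frac{1 + f}{a + f}\right) = 46 + \left(2 f - \frac{1 + f}{a + f}\right) = 46 + 2 f - \frac{1 + f}{a + f}$)
$r{\left(-32,-30 - -69 \right)} + j = \frac{-1 + 2 \left(-30 - -69\right)^{2} + 45 \left(-30 - -69\right) + 46 \left(-32\right) + 2 \left(-32\right) \left(-30 - -69\right)}{-32 - -39} + 27426 = \frac{-1 + 2 \left(-30 + 69\right)^{2} + 45 \left(-30 + 69\right) - 1472 + 2 \left(-32\right) \left(-30 + 69\right)}{-32 + \left(-30 + 69\right)} + 27426 = \frac{-1 + 2 \cdot 39^{2} + 45 \cdot 39 - 1472 + 2 \left(-32\right) 39}{-32 + 39} + 27426 = \frac{-1 + 2 \cdot 1521 + 1755 - 1472 - 2496}{7} + 27426 = \frac{-1 + 3042 + 1755 - 1472 - 2496}{7} + 27426 = \frac{1}{7} \cdot 828 + 27426 = \frac{828}{7} + 27426 = \frac{192810}{7}$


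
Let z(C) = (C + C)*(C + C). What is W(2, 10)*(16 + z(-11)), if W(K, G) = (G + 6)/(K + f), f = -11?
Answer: -8000/9 ≈ -888.89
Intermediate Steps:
z(C) = 4*C² (z(C) = (2*C)*(2*C) = 4*C²)
W(K, G) = (6 + G)/(-11 + K) (W(K, G) = (G + 6)/(K - 11) = (6 + G)/(-11 + K))
W(2, 10)*(16 + z(-11)) = ((6 + 10)/(-11 + 2))*(16 + 4*(-11)²) = (16/(-9))*(16 + 4*121) = (-⅑*16)*(16 + 484) = -16/9*500 = -8000/9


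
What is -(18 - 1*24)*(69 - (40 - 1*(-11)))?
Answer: 108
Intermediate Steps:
-(18 - 1*24)*(69 - (40 - 1*(-11))) = -(18 - 24)*(69 - (40 + 11)) = -(-6)*(69 - 1*51) = -(-6)*(69 - 51) = -(-6)*18 = -1*(-108) = 108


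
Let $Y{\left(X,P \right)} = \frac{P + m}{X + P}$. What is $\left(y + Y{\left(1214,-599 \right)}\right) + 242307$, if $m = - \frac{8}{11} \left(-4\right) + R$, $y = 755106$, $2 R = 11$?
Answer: $\frac{4498328299}{4510} \approx 9.9741 \cdot 10^{5}$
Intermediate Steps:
$R = \frac{11}{2}$ ($R = \frac{1}{2} \cdot 11 = \frac{11}{2} \approx 5.5$)
$m = \frac{185}{22}$ ($m = - \frac{8}{11} \left(-4\right) + \frac{11}{2} = \left(-8\right) \frac{1}{11} \left(-4\right) + \frac{11}{2} = \left(- \frac{8}{11}\right) \left(-4\right) + \frac{11}{2} = \frac{32}{11} + \frac{11}{2} = \frac{185}{22} \approx 8.4091$)
$Y{\left(X,P \right)} = \frac{\frac{185}{22} + P}{P + X}$ ($Y{\left(X,P \right)} = \frac{P + \frac{185}{22}}{X + P} = \frac{\frac{185}{22} + P}{P + X}$)
$\left(y + Y{\left(1214,-599 \right)}\right) + 242307 = \left(755106 + \frac{\frac{185}{22} - 599}{-599 + 1214}\right) + 242307 = \left(755106 + \frac{1}{615} \left(- \frac{12993}{22}\right)\right) + 242307 = \left(755106 - \frac{4331}{4510}\right) + 242307 = \frac{3405523729}{4510} + 242307 = \frac{4498328299}{4510}$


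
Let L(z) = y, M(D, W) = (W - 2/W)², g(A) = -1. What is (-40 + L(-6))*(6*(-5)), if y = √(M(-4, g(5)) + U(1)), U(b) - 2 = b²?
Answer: 1140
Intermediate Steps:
U(b) = 2 + b²
y = 2 (y = √((-2 + (-1)²)²/(-1)² + (2 + 1²)) = √(1*(-2 + 1)² + (2 + 1)) = √(1*(-1)² + 3) = √(1*1 + 3) = √(1 + 3) = √4 = 2)
L(z) = 2
(-40 + L(-6))*(6*(-5)) = (-40 + 2)*(6*(-5)) = -38*(-30) = 1140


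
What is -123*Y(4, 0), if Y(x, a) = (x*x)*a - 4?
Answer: 492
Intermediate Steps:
Y(x, a) = -4 + a*x² (Y(x, a) = x²*a - 4 = a*x² - 4 = -4 + a*x²)
-123*Y(4, 0) = -123*(-4 + 0*4²) = -123*(-4 + 0*16) = -123*(-4 + 0) = -123*(-4) = 492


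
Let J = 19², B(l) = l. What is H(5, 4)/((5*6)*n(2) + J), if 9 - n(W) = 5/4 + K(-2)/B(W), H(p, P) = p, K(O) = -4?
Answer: 10/1307 ≈ 0.0076511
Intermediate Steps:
J = 361
n(W) = 31/4 + 4/W (n(W) = 9 - (5/4 - 4/W) = 9 + (-5/4 + 4/W) = 31/4 + 4/W)
H(5, 4)/((5*6)*n(2) + J) = 5/((5*6)*(31/4 + 4/2) + 361) = 5/(30*(31/4 + 4*(½)) + 361) = 5/(30*(31/4 + 2) + 361) = 5/(30*(39/4) + 361) = 5/(585/2 + 361) = 5/(1307/2) = (2/1307)*5 = 10/1307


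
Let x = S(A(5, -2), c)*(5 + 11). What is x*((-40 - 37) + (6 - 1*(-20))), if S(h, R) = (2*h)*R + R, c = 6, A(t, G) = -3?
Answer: 24480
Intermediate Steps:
S(h, R) = R + 2*R*h (S(h, R) = 2*R*h + R = R + 2*R*h)
x = -480 (x = (6*(1 + 2*(-3)))*(5 + 11) = (6*(1 - 6))*16 = (6*(-5))*16 = -30*16 = -480)
x*((-40 - 37) + (6 - 1*(-20))) = -480*((-40 - 37) + (6 - 1*(-20))) = -480*(-77 + (6 + 20)) = -480*(-77 + 26) = -480*(-51) = 24480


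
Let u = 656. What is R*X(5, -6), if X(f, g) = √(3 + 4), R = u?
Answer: 656*√7 ≈ 1735.6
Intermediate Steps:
R = 656
X(f, g) = √7
R*X(5, -6) = 656*√7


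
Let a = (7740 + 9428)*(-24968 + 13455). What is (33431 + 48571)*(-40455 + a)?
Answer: -16211437789278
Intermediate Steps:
a = -197655184 (a = 17168*(-11513) = -197655184)
(33431 + 48571)*(-40455 + a) = (33431 + 48571)*(-40455 - 197655184) = 82002*(-197695639) = -16211437789278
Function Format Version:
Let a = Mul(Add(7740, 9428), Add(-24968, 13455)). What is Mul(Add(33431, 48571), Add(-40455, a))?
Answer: -16211437789278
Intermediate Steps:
a = -197655184 (a = Mul(17168, -11513) = -197655184)
Mul(Add(33431, 48571), Add(-40455, a)) = Mul(Add(33431, 48571), Add(-40455, -197655184)) = Mul(82002, -197695639) = -16211437789278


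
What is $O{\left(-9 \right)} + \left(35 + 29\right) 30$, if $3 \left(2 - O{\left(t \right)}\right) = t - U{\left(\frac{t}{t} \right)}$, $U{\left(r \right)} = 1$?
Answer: $\frac{5776}{3} \approx 1925.3$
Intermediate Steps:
$O{\left(t \right)} = \frac{7}{3} - \frac{t}{3}$ ($O{\left(t \right)} = 2 - \frac{t - 1}{3} = 2 - \frac{-1 + t}{3} = 2 - \left(- \frac{1}{3} + \frac{t}{3}\right) = \frac{7}{3} - \frac{t}{3}$)
$O{\left(-9 \right)} + \left(35 + 29\right) 30 = \left(\frac{7}{3} - -3\right) + \left(35 + 29\right) 30 = \left(\frac{7}{3} + 3\right) + 64 \cdot 30 = \frac{16}{3} + 1920 = \frac{5776}{3}$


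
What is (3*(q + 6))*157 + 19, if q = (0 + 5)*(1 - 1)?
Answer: 2845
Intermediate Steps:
q = 0 (q = 5*0 = 0)
(3*(q + 6))*157 + 19 = (3*(0 + 6))*157 + 19 = (3*6)*157 + 19 = 18*157 + 19 = 2826 + 19 = 2845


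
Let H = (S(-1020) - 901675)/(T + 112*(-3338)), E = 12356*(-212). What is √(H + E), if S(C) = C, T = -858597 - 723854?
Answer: I*√10025076650686517163/1956307 ≈ 1618.5*I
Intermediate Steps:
T = -1582451
E = -2619472
H = 902695/1956307 (H = (-1020 - 901675)/(-1582451 + 112*(-3338)) = -902695/(-1582451 - 373856) = -902695/(-1956307) = -902695*(-1/1956307) = 902695/1956307 ≈ 0.46143)
√(H + E) = √(902695/1956307 - 2619472) = √(-5124490507209/1956307) = I*√10025076650686517163/1956307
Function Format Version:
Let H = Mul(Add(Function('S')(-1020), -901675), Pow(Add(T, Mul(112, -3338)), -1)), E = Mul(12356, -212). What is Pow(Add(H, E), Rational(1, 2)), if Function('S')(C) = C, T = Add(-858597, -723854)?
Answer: Mul(Rational(1, 1956307), I, Pow(10025076650686517163, Rational(1, 2))) ≈ Mul(1618.5, I)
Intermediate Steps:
T = -1582451
E = -2619472
H = Rational(902695, 1956307) (H = Mul(Add(-1020, -901675), Pow(Add(-1582451, Mul(112, -3338)), -1)) = Mul(-902695, Pow(Add(-1582451, -373856), -1)) = Mul(-902695, Pow(-1956307, -1)) = Mul(-902695, Rational(-1, 1956307)) = Rational(902695, 1956307) ≈ 0.46143)
Pow(Add(H, E), Rational(1, 2)) = Pow(Add(Rational(902695, 1956307), -2619472), Rational(1, 2)) = Pow(Rational(-5124490507209, 1956307), Rational(1, 2)) = Mul(Rational(1, 1956307), I, Pow(10025076650686517163, Rational(1, 2)))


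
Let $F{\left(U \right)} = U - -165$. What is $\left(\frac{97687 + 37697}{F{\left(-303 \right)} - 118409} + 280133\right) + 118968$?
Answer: $\frac{47312090863}{118547} \approx 3.991 \cdot 10^{5}$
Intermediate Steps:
$F{\left(U \right)} = 165 + U$ ($F{\left(U \right)} = U + 165 = 165 + U$)
$\left(\frac{97687 + 37697}{F{\left(-303 \right)} - 118409} + 280133\right) + 118968 = \left(\frac{97687 + 37697}{\left(165 - 303\right) - 118409} + 280133\right) + 118968 = \left(\frac{135384}{-138 - 118409} + 280133\right) + 118968 = \left(\frac{135384}{-118547} + 280133\right) + 118968 = \left(135384 \left(- \frac{1}{118547}\right) + 280133\right) + 118968 = \left(- \frac{135384}{118547} + 280133\right) + 118968 = \frac{33208791367}{118547} + 118968 = \frac{47312090863}{118547}$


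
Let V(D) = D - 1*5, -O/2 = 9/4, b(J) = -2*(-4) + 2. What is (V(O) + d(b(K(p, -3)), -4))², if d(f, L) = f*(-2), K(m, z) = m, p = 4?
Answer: 3481/4 ≈ 870.25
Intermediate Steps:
b(J) = 10 (b(J) = 8 + 2 = 10)
O = -9/2 (O = -18/4 = -2*9/4 = -9/2 ≈ -4.5000)
d(f, L) = -2*f
V(D) = -5 + D (V(D) = D - 5 = -5 + D)
(V(O) + d(b(K(p, -3)), -4))² = ((-5 - 9/2) - 2*10)² = (-19/2 - 20)² = (-59/2)² = 3481/4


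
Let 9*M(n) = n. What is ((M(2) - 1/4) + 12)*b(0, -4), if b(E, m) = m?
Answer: -431/9 ≈ -47.889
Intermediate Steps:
M(n) = n/9
((M(2) - 1/4) + 12)*b(0, -4) = (((⅑)*2 - 1/4) + 12)*(-4) = ((2/9 - 1*¼) + 12)*(-4) = ((2/9 - ¼) + 12)*(-4) = (-1/36 + 12)*(-4) = (431/36)*(-4) = -431/9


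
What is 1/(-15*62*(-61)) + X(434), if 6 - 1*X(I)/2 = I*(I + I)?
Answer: -42741062759/56730 ≈ -7.5341e+5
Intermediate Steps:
X(I) = 12 - 4*I**2 (X(I) = 12 - 2*I*(I + I) = 12 - 2*I*2*I = 12 - 4*I**2)
1/(-15*62*(-61)) + X(434) = 1/(-15*62*(-61)) + (12 - 4*434**2) = 1/(-930*(-61)) + (12 - 4*188356) = 1/56730 + (12 - 753424) = 1/56730 - 753412 = -42741062759/56730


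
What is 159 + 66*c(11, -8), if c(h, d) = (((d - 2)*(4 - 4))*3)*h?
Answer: 159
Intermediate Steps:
c(h, d) = 0 (c(h, d) = (((-2 + d)*0)*3)*h = (0*3)*h = 0*h = 0)
159 + 66*c(11, -8) = 159 + 66*0 = 159 + 0 = 159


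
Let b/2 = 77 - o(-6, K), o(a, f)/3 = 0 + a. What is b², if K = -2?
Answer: 36100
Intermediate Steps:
o(a, f) = 3*a (o(a, f) = 3*(0 + a) = 3*a)
b = 190 (b = 2*(77 - 3*(-6)) = 2*(77 - 1*(-18)) = 2*(77 + 18) = 2*95 = 190)
b² = 190² = 36100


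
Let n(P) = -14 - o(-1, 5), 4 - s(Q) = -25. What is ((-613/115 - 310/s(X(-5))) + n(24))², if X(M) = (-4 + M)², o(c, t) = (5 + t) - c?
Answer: 18714787204/11122225 ≈ 1682.6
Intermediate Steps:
o(c, t) = 5 + t - c
s(Q) = 29 (s(Q) = 4 - 1*(-25) = 4 + 25 = 29)
n(P) = -25 (n(P) = -14 - (5 + 5 - 1*(-1)) = -14 - (5 + 5 + 1) = -14 - 1*11 = -14 - 11 = -25)
((-613/115 - 310/s(X(-5))) + n(24))² = ((-613/115 - 310/29) - 25)² = (-53427/3335 - 25)² = (-136802/3335)² = 18714787204/11122225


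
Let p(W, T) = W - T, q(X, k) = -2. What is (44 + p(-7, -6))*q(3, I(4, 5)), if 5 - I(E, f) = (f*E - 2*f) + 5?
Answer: -86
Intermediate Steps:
I(E, f) = 2*f - E*f (I(E, f) = 5 - ((f*E - 2*f) + 5) = 5 - ((E*f - 2*f) + 5) = 5 - ((-2*f + E*f) + 5) = 5 - (5 - 2*f + E*f) = 5 + (-5 + 2*f - E*f) = 2*f - E*f)
(44 + p(-7, -6))*q(3, I(4, 5)) = (44 + (-7 - 1*(-6)))*(-2) = (44 + (-7 + 6))*(-2) = (44 - 1)*(-2) = 43*(-2) = -86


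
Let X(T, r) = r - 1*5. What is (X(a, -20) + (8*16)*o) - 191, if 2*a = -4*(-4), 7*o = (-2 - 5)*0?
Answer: -216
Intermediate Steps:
o = 0 (o = ((-2 - 5)*0)/7 = (-7*0)/7 = (1/7)*0 = 0)
a = 8 (a = (-4*(-4))/2 = (1/2)*16 = 8)
X(T, r) = -5 + r (X(T, r) = r - 5 = -5 + r)
(X(a, -20) + (8*16)*o) - 191 = ((-5 - 20) + (8*16)*0) - 191 = (-25 + 128*0) - 191 = (-25 + 0) - 191 = -25 - 191 = -216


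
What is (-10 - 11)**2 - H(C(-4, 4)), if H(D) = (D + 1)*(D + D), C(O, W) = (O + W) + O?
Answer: 417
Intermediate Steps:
C(O, W) = W + 2*O
H(D) = 2*D*(1 + D) (H(D) = (1 + D)*(2*D) = 2*D*(1 + D))
(-10 - 11)**2 - H(C(-4, 4)) = (-10 - 11)**2 - 2*(4 + 2*(-4))*(1 + (4 + 2*(-4))) = (-21)**2 - 2*(4 - 8)*(1 + (4 - 8)) = 441 - 2*(-4)*(1 - 4) = 441 - 2*(-4)*(-3) = 441 - 1*24 = 441 - 24 = 417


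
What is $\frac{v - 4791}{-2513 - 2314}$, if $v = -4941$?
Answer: $\frac{3244}{1609} \approx 2.0162$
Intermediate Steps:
$\frac{v - 4791}{-2513 - 2314} = \frac{-4941 - 4791}{-2513 - 2314} = - \frac{9732}{-4827} = \left(-9732\right) \left(- \frac{1}{4827}\right) = \frac{3244}{1609}$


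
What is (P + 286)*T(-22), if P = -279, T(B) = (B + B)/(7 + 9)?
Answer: -77/4 ≈ -19.250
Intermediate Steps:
T(B) = B/8 (T(B) = (2*B)/16 = (2*B)*(1/16) = B/8)
(P + 286)*T(-22) = (-279 + 286)*((1/8)*(-22)) = 7*(-11/4) = -77/4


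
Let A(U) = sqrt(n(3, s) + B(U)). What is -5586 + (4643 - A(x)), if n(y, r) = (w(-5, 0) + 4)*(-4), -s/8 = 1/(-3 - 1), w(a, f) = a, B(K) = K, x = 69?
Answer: -943 - sqrt(73) ≈ -951.54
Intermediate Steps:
s = 2 (s = -8/(-3 - 1) = -8/(-4) = -8*(-1/4) = 2)
n(y, r) = 4 (n(y, r) = (-5 + 4)*(-4) = -1*(-4) = 4)
A(U) = sqrt(4 + U)
-5586 + (4643 - A(x)) = -5586 + (4643 - sqrt(4 + 69)) = -5586 + (4643 - sqrt(73)) = -943 - sqrt(73)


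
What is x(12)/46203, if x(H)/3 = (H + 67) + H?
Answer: 91/15401 ≈ 0.0059087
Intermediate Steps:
x(H) = 201 + 6*H (x(H) = 3*((H + 67) + H) = 3*((67 + H) + H) = 3*(67 + 2*H) = 201 + 6*H)
x(12)/46203 = (201 + 6*12)/46203 = (201 + 72)*(1/46203) = 273*(1/46203) = 91/15401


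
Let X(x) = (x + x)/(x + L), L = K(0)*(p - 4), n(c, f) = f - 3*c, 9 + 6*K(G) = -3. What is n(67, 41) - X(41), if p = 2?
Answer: -7282/45 ≈ -161.82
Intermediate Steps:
K(G) = -2 (K(G) = -3/2 + (1/6)*(-3) = -3/2 - 1/2 = -2)
L = 4 (L = -2*(2 - 4) = -2*(-2) = 4)
X(x) = 2*x/(4 + x) (X(x) = (x + x)/(x + 4) = (2*x)/(4 + x) = 2*x/(4 + x))
n(67, 41) - X(41) = (41 - 3*67) - 2*41/(4 + 41) = (41 - 201) - 2*41/45 = -160 - 2*41/45 = -160 - 1*82/45 = -160 - 82/45 = -7282/45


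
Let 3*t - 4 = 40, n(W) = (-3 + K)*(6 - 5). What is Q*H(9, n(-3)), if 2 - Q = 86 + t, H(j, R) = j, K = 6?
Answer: -888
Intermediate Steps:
n(W) = 3 (n(W) = (-3 + 6)*(6 - 5) = 3*1 = 3)
t = 44/3 (t = 4/3 + (1/3)*40 = 4/3 + 40/3 = 44/3 ≈ 14.667)
Q = -296/3 (Q = 2 - (86 + 44/3) = 2 - 1*302/3 = 2 - 302/3 = -296/3 ≈ -98.667)
Q*H(9, n(-3)) = -296/3*9 = -888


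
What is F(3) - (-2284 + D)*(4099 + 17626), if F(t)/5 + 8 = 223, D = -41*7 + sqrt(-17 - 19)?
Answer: 55856050 - 130350*I ≈ 5.5856e+7 - 1.3035e+5*I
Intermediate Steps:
D = -287 + 6*I (D = -287 + sqrt(-36) = -287 + 6*I ≈ -287.0 + 6.0*I)
F(t) = 1075 (F(t) = -40 + 5*223 = -40 + 1115 = 1075)
F(3) - (-2284 + D)*(4099 + 17626) = 1075 - (-2284 + (-287 + 6*I))*(4099 + 17626) = 1075 - (-2571 + 6*I)*21725 = 1075 - (-55854975 + 130350*I) = 1075 + (55854975 - 130350*I) = 55856050 - 130350*I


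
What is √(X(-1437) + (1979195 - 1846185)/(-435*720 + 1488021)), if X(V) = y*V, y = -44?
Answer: √87267718930629558/1174821 ≈ 251.45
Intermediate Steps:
X(V) = -44*V
√(X(-1437) + (1979195 - 1846185)/(-435*720 + 1488021)) = √(-44*(-1437) + (1979195 - 1846185)/(-435*720 + 1488021)) = √(63228 + 133010/(-313200 + 1488021)) = √(63228 + 133010/1174821) = √(74281715198/1174821) = √87267718930629558/1174821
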